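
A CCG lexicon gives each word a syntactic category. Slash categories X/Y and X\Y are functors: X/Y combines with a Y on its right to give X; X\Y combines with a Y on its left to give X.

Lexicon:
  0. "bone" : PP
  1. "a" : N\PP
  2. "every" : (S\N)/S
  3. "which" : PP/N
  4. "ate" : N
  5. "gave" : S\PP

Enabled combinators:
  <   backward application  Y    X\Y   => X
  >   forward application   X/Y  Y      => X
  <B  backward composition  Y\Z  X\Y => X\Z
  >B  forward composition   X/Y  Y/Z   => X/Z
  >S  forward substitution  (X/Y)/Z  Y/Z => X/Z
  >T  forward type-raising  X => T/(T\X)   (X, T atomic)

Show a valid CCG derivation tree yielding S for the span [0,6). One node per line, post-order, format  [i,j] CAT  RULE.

[0,6] S   <
  [0,2] N   <
    [0,1] "bone" : PP
    [1,2] "a" : N\PP
  [2,6] S\N   >
    [2,3] "every" : (S\N)/S
    [3,6] S   <
      [3,5] PP   >
        [3,4] "which" : PP/N
        [4,5] "ate" : N
      [5,6] "gave" : S\PP

[0,1] PP  lex  "bone"
[1,2] N\PP  lex  "a"
[0,2] N  <  k=1
[2,3] (S\N)/S  lex  "every"
[3,4] PP/N  lex  "which"
[4,5] N  lex  "ate"
[3,5] PP  >  k=4
[5,6] S\PP  lex  "gave"
[3,6] S  <  k=5
[2,6] S\N  >  k=3
[0,6] S  <  k=2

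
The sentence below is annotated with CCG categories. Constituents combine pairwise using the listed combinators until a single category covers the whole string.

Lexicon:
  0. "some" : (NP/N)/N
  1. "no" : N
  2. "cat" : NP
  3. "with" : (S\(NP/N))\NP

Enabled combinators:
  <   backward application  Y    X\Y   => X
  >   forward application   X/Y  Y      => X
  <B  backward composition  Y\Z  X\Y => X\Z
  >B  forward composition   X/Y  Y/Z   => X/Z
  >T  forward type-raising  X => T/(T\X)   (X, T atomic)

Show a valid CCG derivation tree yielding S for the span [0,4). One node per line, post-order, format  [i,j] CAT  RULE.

[0,1] (NP/N)/N  lex  "some"
[1,2] N  lex  "no"
[0,2] NP/N  >  k=1
[2,3] NP  lex  "cat"
[3,4] (S\(NP/N))\NP  lex  "with"
[2,4] S\(NP/N)  <  k=3
[0,4] S  <  k=2

[0,4] S   <
  [0,2] NP/N   >
    [0,1] "some" : (NP/N)/N
    [1,2] "no" : N
  [2,4] S\(NP/N)   <
    [2,3] "cat" : NP
    [3,4] "with" : (S\(NP/N))\NP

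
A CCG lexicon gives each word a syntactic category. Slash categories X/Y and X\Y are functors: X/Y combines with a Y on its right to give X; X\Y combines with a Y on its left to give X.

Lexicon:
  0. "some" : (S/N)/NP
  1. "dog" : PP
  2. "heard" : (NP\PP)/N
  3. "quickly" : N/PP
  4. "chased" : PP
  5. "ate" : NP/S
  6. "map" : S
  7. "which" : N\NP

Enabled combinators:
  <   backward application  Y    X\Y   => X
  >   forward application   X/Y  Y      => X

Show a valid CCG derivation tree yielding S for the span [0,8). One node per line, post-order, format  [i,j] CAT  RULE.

[0,8] S   >
  [0,5] S/N   >
    [0,1] "some" : (S/N)/NP
    [1,5] NP   <
      [1,2] "dog" : PP
      [2,5] NP\PP   >
        [2,3] "heard" : (NP\PP)/N
        [3,5] N   >
          [3,4] "quickly" : N/PP
          [4,5] "chased" : PP
  [5,8] N   <
    [5,7] NP   >
      [5,6] "ate" : NP/S
      [6,7] "map" : S
    [7,8] "which" : N\NP

[0,1] (S/N)/NP  lex  "some"
[1,2] PP  lex  "dog"
[2,3] (NP\PP)/N  lex  "heard"
[3,4] N/PP  lex  "quickly"
[4,5] PP  lex  "chased"
[3,5] N  >  k=4
[2,5] NP\PP  >  k=3
[1,5] NP  <  k=2
[0,5] S/N  >  k=1
[5,6] NP/S  lex  "ate"
[6,7] S  lex  "map"
[5,7] NP  >  k=6
[7,8] N\NP  lex  "which"
[5,8] N  <  k=7
[0,8] S  >  k=5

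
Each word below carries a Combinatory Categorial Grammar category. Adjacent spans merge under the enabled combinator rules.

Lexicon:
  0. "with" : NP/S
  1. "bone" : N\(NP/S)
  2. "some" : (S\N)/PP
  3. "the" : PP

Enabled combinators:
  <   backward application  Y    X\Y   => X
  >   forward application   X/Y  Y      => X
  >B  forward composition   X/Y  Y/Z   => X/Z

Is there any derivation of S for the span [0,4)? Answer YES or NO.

YES

[0,4] S   <
  [0,2] N   <
    [0,1] "with" : NP/S
    [1,2] "bone" : N\(NP/S)
  [2,4] S\N   >
    [2,3] "some" : (S\N)/PP
    [3,4] "the" : PP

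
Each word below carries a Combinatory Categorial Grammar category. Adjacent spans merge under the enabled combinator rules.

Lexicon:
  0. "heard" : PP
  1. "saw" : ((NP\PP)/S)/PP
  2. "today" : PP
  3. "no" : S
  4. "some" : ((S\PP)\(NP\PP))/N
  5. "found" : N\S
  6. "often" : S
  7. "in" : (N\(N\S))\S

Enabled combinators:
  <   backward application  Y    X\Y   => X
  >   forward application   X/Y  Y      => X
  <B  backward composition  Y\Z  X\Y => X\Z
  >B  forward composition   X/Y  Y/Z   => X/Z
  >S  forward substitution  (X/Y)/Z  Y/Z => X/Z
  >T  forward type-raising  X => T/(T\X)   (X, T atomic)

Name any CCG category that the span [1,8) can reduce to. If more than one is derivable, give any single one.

[0,8] S   <
  [0,1] "heard" : PP
  [1,8] S\PP   <
    [1,4] NP\PP   >
      [1,3] (NP\PP)/S   >
        [1,2] "saw" : ((NP\PP)/S)/PP
        [2,3] "today" : PP
      [3,4] "no" : S
    [4,8] (S\PP)\(NP\PP)   >
      [4,5] "some" : ((S\PP)\(NP\PP))/N
      [5,8] N   <
        [5,6] "found" : N\S
        [6,8] N\(N\S)   <
          [6,7] "often" : S
          [7,8] "in" : (N\(N\S))\S

S\PP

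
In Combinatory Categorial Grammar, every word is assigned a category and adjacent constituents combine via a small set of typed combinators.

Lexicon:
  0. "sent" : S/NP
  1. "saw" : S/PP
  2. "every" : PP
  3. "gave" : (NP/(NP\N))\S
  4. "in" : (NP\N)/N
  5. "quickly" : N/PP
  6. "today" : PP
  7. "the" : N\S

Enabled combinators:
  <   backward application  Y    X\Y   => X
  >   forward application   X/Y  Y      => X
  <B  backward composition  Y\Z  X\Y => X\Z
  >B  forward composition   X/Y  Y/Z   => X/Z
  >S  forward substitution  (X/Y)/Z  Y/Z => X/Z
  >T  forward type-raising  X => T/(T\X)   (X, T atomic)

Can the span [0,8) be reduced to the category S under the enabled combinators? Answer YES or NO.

NO

S/NP S/PP PP (NP/(NP\N))\S (NP\N)/N N/PP PP N\S
CKY chart[0,8] = {N, N/(N\N), NP/(NP\N), PP/(PP\N), S/(S\N)}; S ∉ chart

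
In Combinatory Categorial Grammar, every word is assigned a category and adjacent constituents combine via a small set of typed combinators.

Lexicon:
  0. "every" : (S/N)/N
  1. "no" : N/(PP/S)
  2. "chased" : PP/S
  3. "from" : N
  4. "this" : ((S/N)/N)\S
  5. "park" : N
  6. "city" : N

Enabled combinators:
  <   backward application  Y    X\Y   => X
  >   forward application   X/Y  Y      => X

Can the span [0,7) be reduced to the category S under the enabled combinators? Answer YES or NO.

YES

[0,7] S   >
  [0,6] S/N   >
    [0,5] (S/N)/N   <
      [0,4] S   >
        [0,3] S/N   >
          [0,1] "every" : (S/N)/N
          [1,3] N   >
            [1,2] "no" : N/(PP/S)
            [2,3] "chased" : PP/S
        [3,4] "from" : N
      [4,5] "this" : ((S/N)/N)\S
    [5,6] "park" : N
  [6,7] "city" : N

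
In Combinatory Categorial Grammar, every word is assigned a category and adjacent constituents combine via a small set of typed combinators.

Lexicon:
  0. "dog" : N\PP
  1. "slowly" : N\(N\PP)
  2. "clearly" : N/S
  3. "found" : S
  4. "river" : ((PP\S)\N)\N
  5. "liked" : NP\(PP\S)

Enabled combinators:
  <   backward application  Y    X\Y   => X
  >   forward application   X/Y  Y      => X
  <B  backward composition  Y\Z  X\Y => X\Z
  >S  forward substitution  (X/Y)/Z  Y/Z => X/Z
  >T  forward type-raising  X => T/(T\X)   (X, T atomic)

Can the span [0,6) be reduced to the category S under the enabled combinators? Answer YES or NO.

N\PP N\(N\PP) N/S S ((PP\S)\N)\N NP\(PP\S)
CKY chart[0,6] = {N/(N\NP), NP, NP/(NP\NP), PP/(PP\NP), S/(S\NP)}; S ∉ chart

NO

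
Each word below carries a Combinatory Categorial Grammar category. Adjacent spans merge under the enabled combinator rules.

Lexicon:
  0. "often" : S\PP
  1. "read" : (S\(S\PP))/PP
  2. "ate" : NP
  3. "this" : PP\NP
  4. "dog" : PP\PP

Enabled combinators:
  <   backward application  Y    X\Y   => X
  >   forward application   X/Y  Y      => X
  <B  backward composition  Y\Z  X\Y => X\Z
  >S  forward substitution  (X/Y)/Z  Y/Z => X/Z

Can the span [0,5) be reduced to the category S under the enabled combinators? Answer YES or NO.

[0,5] S   <
  [0,1] "often" : S\PP
  [1,5] S\(S\PP)   >
    [1,2] "read" : (S\(S\PP))/PP
    [2,5] PP   <
      [2,3] "ate" : NP
      [3,5] PP\NP   <B
        [3,4] "this" : PP\NP
        [4,5] "dog" : PP\PP

YES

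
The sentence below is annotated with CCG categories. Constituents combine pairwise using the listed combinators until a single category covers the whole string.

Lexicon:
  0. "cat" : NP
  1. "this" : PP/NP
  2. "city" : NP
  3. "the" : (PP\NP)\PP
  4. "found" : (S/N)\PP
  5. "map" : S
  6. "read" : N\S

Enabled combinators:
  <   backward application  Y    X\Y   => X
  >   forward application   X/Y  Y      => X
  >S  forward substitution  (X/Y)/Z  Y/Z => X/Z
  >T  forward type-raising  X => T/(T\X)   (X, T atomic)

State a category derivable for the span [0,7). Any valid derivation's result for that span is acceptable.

[0,7] S   >
  [0,5] S/N   <
    [0,4] PP   >
      [0,1] PP/(PP\NP)   >T
        [0,1] "cat" : NP
      [1,4] PP\NP   <
        [1,3] PP   >
          [1,2] "this" : PP/NP
          [2,3] "city" : NP
        [3,4] "the" : (PP\NP)\PP
    [4,5] "found" : (S/N)\PP
  [5,7] N   >
    [5,6] N/(N\S)   >T
      [5,6] "map" : S
    [6,7] "read" : N\S

S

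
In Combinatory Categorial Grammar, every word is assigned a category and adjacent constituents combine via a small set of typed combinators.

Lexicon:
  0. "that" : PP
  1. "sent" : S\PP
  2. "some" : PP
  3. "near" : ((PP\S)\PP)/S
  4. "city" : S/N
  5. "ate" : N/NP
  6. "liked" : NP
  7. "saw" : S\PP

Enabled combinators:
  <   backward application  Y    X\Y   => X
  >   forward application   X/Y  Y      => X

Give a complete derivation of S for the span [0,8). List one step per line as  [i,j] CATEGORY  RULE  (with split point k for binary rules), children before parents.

[0,1] PP  lex  "that"
[1,2] S\PP  lex  "sent"
[0,2] S  <  k=1
[2,3] PP  lex  "some"
[3,4] ((PP\S)\PP)/S  lex  "near"
[4,5] S/N  lex  "city"
[5,6] N/NP  lex  "ate"
[6,7] NP  lex  "liked"
[5,7] N  >  k=6
[4,7] S  >  k=5
[3,7] (PP\S)\PP  >  k=4
[2,7] PP\S  <  k=3
[0,7] PP  <  k=2
[7,8] S\PP  lex  "saw"
[0,8] S  <  k=7

[0,8] S   <
  [0,7] PP   <
    [0,2] S   <
      [0,1] "that" : PP
      [1,2] "sent" : S\PP
    [2,7] PP\S   <
      [2,3] "some" : PP
      [3,7] (PP\S)\PP   >
        [3,4] "near" : ((PP\S)\PP)/S
        [4,7] S   >
          [4,5] "city" : S/N
          [5,7] N   >
            [5,6] "ate" : N/NP
            [6,7] "liked" : NP
  [7,8] "saw" : S\PP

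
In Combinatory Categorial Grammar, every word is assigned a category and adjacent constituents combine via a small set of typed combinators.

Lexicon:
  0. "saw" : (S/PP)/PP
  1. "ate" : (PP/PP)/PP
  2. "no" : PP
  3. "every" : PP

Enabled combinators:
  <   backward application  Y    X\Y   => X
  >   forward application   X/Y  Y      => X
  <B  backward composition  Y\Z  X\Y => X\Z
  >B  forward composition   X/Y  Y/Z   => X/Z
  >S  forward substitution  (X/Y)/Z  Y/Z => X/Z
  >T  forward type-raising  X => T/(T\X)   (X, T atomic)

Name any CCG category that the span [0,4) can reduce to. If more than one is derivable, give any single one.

S

[0,4] S   >
  [0,3] S/PP   >S
    [0,1] "saw" : (S/PP)/PP
    [1,3] PP/PP   >
      [1,2] "ate" : (PP/PP)/PP
      [2,3] "no" : PP
  [3,4] "every" : PP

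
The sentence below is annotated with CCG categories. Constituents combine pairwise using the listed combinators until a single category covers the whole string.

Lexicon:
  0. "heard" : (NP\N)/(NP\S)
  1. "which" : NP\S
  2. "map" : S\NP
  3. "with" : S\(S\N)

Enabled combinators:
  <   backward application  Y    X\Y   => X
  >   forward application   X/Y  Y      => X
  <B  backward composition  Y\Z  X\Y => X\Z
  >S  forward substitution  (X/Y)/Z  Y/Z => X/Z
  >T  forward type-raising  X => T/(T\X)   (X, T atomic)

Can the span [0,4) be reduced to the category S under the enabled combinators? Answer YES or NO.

YES

[0,4] S   <
  [0,3] S\N   <B
    [0,2] NP\N   >
      [0,1] "heard" : (NP\N)/(NP\S)
      [1,2] "which" : NP\S
    [2,3] "map" : S\NP
  [3,4] "with" : S\(S\N)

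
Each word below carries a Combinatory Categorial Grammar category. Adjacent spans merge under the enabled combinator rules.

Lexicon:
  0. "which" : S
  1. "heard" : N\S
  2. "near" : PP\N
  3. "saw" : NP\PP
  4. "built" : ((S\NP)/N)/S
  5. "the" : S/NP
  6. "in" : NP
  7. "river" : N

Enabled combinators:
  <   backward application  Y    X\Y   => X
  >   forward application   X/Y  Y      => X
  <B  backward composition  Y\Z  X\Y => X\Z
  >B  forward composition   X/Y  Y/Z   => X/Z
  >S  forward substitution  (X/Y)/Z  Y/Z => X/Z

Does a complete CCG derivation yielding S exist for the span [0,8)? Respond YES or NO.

YES

[0,8] S   <
  [0,4] NP   <
    [0,1] "which" : S
    [1,4] NP\S   <B
      [1,3] PP\S   <B
        [1,2] "heard" : N\S
        [2,3] "near" : PP\N
      [3,4] "saw" : NP\PP
  [4,8] S\NP   >
    [4,7] (S\NP)/N   >
      [4,5] "built" : ((S\NP)/N)/S
      [5,7] S   >
        [5,6] "the" : S/NP
        [6,7] "in" : NP
    [7,8] "river" : N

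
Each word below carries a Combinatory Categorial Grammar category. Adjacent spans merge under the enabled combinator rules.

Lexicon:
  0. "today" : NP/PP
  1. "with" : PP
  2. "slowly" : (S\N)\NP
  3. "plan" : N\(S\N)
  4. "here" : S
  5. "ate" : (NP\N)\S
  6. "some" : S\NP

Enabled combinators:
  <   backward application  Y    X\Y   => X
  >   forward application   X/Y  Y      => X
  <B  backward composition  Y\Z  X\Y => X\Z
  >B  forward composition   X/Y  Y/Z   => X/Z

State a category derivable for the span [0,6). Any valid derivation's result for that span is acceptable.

NP

[0,7] S   <
  [0,6] NP   <
    [0,4] N   <
      [0,2] NP   >
        [0,1] "today" : NP/PP
        [1,2] "with" : PP
      [2,4] N\NP   <B
        [2,3] "slowly" : (S\N)\NP
        [3,4] "plan" : N\(S\N)
    [4,6] NP\N   <
      [4,5] "here" : S
      [5,6] "ate" : (NP\N)\S
  [6,7] "some" : S\NP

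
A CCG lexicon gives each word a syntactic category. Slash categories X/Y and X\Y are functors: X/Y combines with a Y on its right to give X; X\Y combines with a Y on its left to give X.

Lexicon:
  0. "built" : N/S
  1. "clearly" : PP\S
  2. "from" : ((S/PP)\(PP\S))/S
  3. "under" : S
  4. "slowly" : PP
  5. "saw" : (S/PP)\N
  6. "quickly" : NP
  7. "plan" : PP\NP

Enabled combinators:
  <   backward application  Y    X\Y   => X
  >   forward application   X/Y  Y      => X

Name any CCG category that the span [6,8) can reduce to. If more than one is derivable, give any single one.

PP

[0,8] S   >
  [0,6] S/PP   <
    [0,5] N   >
      [0,1] "built" : N/S
      [1,5] S   >
        [1,4] S/PP   <
          [1,2] "clearly" : PP\S
          [2,4] (S/PP)\(PP\S)   >
            [2,3] "from" : ((S/PP)\(PP\S))/S
            [3,4] "under" : S
        [4,5] "slowly" : PP
    [5,6] "saw" : (S/PP)\N
  [6,8] PP   <
    [6,7] "quickly" : NP
    [7,8] "plan" : PP\NP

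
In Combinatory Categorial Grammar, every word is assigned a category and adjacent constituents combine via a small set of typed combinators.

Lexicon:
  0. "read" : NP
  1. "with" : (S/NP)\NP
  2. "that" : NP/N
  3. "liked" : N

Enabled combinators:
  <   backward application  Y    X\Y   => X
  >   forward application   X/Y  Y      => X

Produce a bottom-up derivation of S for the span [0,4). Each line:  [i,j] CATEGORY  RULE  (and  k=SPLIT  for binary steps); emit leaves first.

[0,4] S   >
  [0,2] S/NP   <
    [0,1] "read" : NP
    [1,2] "with" : (S/NP)\NP
  [2,4] NP   >
    [2,3] "that" : NP/N
    [3,4] "liked" : N

[0,1] NP  lex  "read"
[1,2] (S/NP)\NP  lex  "with"
[0,2] S/NP  <  k=1
[2,3] NP/N  lex  "that"
[3,4] N  lex  "liked"
[2,4] NP  >  k=3
[0,4] S  >  k=2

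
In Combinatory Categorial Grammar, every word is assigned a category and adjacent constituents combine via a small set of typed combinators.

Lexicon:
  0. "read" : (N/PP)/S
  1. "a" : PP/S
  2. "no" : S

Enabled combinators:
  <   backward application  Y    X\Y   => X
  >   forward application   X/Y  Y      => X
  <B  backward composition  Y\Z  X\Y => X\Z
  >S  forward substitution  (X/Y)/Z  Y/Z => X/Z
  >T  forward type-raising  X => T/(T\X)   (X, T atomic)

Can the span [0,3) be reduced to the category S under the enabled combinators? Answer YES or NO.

(N/PP)/S PP/S S
CKY chart[0,3] = {N, N/(N\N), NP/(NP\N), PP/(PP\N), S/(S\N)}; S ∉ chart

NO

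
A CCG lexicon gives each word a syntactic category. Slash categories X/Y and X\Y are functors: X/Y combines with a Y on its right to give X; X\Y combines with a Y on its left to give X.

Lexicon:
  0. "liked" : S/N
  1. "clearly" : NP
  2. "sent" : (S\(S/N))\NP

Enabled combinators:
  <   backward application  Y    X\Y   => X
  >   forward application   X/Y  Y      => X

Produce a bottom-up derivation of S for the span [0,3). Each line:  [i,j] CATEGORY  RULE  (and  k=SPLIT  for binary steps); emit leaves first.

[0,1] S/N  lex  "liked"
[1,2] NP  lex  "clearly"
[2,3] (S\(S/N))\NP  lex  "sent"
[1,3] S\(S/N)  <  k=2
[0,3] S  <  k=1

[0,3] S   <
  [0,1] "liked" : S/N
  [1,3] S\(S/N)   <
    [1,2] "clearly" : NP
    [2,3] "sent" : (S\(S/N))\NP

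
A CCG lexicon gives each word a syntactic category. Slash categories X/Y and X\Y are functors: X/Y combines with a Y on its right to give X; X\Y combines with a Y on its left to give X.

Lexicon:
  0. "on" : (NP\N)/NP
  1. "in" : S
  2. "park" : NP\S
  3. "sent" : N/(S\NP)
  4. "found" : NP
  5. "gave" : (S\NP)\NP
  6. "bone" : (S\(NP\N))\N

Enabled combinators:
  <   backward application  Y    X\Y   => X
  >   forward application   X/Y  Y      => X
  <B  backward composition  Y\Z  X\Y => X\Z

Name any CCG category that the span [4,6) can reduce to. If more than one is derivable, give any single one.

[0,7] S   <
  [0,3] NP\N   >
    [0,1] "on" : (NP\N)/NP
    [1,3] NP   <
      [1,2] "in" : S
      [2,3] "park" : NP\S
  [3,7] S\(NP\N)   <
    [3,6] N   >
      [3,4] "sent" : N/(S\NP)
      [4,6] S\NP   <
        [4,5] "found" : NP
        [5,6] "gave" : (S\NP)\NP
    [6,7] "bone" : (S\(NP\N))\N

S\NP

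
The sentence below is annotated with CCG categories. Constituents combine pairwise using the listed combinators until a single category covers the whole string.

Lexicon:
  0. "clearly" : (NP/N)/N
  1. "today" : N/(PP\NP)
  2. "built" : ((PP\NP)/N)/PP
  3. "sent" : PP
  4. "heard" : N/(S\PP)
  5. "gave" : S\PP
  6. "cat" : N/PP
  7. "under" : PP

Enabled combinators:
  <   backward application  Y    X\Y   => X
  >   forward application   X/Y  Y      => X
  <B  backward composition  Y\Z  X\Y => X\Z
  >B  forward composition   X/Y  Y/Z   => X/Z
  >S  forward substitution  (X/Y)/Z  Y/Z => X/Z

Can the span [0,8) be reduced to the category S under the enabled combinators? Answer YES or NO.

NO

(NP/N)/N N/(PP\NP) ((PP\NP)/N)/PP PP N/(S\PP) S\PP N/PP PP
CKY chart[0,8] = {NP}; S ∉ chart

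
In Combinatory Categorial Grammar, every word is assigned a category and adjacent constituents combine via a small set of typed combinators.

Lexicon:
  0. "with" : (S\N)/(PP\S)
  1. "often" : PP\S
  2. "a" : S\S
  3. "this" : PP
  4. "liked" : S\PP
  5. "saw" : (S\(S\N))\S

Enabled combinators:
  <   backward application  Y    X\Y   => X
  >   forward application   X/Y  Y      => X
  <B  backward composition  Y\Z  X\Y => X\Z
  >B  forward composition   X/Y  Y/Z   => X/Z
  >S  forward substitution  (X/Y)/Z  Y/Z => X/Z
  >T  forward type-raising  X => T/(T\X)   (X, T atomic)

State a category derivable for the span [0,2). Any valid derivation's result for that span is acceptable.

S\N

[0,6] S   <
  [0,3] S\N   <B
    [0,2] S\N   >
      [0,1] "with" : (S\N)/(PP\S)
      [1,2] "often" : PP\S
    [2,3] "a" : S\S
  [3,6] S\(S\N)   <
    [3,5] S   >
      [3,4] S/(S\PP)   >T
        [3,4] "this" : PP
      [4,5] "liked" : S\PP
    [5,6] "saw" : (S\(S\N))\S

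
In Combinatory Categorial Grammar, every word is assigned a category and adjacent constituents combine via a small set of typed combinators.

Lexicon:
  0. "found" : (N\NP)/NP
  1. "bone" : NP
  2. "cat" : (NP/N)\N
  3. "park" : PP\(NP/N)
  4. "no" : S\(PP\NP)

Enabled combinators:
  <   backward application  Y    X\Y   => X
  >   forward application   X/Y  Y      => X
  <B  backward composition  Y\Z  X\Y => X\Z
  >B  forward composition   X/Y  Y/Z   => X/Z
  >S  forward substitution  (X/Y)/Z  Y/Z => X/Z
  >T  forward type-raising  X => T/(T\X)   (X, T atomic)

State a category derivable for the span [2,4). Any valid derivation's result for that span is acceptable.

PP\N

[0,5] S   <
  [0,4] PP\NP   <B
    [0,2] N\NP   >
      [0,1] "found" : (N\NP)/NP
      [1,2] "bone" : NP
    [2,4] PP\N   <B
      [2,3] "cat" : (NP/N)\N
      [3,4] "park" : PP\(NP/N)
  [4,5] "no" : S\(PP\NP)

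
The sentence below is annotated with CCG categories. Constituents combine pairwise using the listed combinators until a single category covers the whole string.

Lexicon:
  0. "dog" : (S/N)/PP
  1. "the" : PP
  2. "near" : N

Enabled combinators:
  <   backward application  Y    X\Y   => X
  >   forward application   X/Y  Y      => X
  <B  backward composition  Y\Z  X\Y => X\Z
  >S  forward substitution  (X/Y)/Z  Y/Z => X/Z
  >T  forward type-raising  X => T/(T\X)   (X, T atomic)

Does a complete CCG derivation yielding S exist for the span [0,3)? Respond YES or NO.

[0,3] S   >
  [0,2] S/N   >
    [0,1] "dog" : (S/N)/PP
    [1,2] "the" : PP
  [2,3] "near" : N

YES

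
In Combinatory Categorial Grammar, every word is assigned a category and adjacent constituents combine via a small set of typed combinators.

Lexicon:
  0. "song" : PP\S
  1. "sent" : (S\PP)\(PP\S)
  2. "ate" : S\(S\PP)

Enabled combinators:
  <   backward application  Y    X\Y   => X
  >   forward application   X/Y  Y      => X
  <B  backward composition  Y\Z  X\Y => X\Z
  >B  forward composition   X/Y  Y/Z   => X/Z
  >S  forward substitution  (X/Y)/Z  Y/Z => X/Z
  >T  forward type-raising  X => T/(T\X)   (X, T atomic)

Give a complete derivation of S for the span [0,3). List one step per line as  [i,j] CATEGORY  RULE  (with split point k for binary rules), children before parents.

[0,1] PP\S  lex  "song"
[1,2] (S\PP)\(PP\S)  lex  "sent"
[0,2] S\PP  <  k=1
[2,3] S\(S\PP)  lex  "ate"
[0,3] S  <  k=2

[0,3] S   <
  [0,2] S\PP   <
    [0,1] "song" : PP\S
    [1,2] "sent" : (S\PP)\(PP\S)
  [2,3] "ate" : S\(S\PP)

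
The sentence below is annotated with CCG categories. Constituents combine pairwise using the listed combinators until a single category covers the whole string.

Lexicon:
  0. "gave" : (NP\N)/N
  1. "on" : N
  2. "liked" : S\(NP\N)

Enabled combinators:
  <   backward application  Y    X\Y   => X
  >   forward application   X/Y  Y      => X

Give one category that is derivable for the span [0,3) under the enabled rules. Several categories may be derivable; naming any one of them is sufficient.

[0,3] S   <
  [0,2] NP\N   >
    [0,1] "gave" : (NP\N)/N
    [1,2] "on" : N
  [2,3] "liked" : S\(NP\N)

S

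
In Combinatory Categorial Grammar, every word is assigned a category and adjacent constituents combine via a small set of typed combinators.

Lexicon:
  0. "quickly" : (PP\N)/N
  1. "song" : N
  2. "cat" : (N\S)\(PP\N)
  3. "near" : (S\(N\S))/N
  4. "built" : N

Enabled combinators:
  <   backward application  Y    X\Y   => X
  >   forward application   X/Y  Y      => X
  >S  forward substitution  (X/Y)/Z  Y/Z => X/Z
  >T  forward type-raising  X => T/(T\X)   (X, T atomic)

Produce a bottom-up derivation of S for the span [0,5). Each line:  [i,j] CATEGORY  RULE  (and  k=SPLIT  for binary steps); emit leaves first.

[0,5] S   <
  [0,3] N\S   <
    [0,2] PP\N   >
      [0,1] "quickly" : (PP\N)/N
      [1,2] "song" : N
    [2,3] "cat" : (N\S)\(PP\N)
  [3,5] S\(N\S)   >
    [3,4] "near" : (S\(N\S))/N
    [4,5] "built" : N

[0,1] (PP\N)/N  lex  "quickly"
[1,2] N  lex  "song"
[0,2] PP\N  >  k=1
[2,3] (N\S)\(PP\N)  lex  "cat"
[0,3] N\S  <  k=2
[3,4] (S\(N\S))/N  lex  "near"
[4,5] N  lex  "built"
[3,5] S\(N\S)  >  k=4
[0,5] S  <  k=3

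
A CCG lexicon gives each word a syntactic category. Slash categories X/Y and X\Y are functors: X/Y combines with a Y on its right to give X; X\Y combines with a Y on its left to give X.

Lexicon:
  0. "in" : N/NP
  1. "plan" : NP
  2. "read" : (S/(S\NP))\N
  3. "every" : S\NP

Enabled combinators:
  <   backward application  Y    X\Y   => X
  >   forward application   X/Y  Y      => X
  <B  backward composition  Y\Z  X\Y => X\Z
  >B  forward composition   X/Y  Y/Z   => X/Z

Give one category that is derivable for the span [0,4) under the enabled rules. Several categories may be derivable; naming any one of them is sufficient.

S

[0,4] S   >
  [0,3] S/(S\NP)   <
    [0,2] N   >
      [0,1] "in" : N/NP
      [1,2] "plan" : NP
    [2,3] "read" : (S/(S\NP))\N
  [3,4] "every" : S\NP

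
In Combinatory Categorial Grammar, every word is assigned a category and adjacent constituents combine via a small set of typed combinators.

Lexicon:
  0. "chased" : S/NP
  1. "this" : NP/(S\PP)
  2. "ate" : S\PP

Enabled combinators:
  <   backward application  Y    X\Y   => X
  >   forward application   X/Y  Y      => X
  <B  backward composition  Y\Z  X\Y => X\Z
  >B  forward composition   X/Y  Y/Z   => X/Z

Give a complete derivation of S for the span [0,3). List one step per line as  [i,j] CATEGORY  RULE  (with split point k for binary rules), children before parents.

[0,1] S/NP  lex  "chased"
[1,2] NP/(S\PP)  lex  "this"
[2,3] S\PP  lex  "ate"
[1,3] NP  >  k=2
[0,3] S  >  k=1

[0,3] S   >
  [0,1] "chased" : S/NP
  [1,3] NP   >
    [1,2] "this" : NP/(S\PP)
    [2,3] "ate" : S\PP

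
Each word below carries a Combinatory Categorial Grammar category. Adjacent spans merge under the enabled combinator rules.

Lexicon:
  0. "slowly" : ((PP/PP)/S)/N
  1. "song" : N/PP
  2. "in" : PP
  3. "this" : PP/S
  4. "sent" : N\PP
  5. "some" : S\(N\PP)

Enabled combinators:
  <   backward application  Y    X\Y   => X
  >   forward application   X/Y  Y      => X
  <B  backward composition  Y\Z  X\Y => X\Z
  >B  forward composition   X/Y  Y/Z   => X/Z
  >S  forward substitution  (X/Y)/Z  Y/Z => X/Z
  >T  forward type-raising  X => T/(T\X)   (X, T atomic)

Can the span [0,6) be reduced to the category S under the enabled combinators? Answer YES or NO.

((PP/PP)/S)/N N/PP PP PP/S N\PP S\(N\PP)
CKY chart[0,6] = {(PP/PP)/(S\PP), N/(N\PP), NP/(NP\PP), PP, PP/(PP\PP), PP/(S\S), S/(S\PP)}; S ∉ chart

NO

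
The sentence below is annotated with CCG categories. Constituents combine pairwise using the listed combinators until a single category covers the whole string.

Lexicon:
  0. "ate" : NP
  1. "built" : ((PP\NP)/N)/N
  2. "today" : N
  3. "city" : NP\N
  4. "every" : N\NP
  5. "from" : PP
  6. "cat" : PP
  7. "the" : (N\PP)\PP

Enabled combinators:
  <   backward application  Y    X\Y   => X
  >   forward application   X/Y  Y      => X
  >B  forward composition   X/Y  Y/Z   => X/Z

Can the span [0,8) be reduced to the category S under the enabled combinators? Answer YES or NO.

NO

NP ((PP\NP)/N)/N N NP\N N\NP PP PP (N\PP)\PP
CKY chart[0,8] = {PP}; S ∉ chart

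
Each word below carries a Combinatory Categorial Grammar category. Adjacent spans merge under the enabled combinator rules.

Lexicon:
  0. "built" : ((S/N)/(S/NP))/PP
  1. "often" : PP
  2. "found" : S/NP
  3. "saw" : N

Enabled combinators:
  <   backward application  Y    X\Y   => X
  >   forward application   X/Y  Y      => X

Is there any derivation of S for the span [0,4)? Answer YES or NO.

[0,4] S   >
  [0,3] S/N   >
    [0,2] (S/N)/(S/NP)   >
      [0,1] "built" : ((S/N)/(S/NP))/PP
      [1,2] "often" : PP
    [2,3] "found" : S/NP
  [3,4] "saw" : N

YES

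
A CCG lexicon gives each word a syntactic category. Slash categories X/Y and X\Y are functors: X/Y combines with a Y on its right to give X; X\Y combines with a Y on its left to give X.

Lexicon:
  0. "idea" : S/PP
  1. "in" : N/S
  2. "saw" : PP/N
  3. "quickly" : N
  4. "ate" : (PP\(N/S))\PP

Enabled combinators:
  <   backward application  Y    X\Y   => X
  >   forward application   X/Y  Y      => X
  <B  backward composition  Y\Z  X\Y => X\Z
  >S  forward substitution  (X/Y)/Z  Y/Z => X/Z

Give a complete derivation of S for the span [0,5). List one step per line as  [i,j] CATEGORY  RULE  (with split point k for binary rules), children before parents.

[0,5] S   >
  [0,1] "idea" : S/PP
  [1,5] PP   <
    [1,2] "in" : N/S
    [2,5] PP\(N/S)   <
      [2,4] PP   >
        [2,3] "saw" : PP/N
        [3,4] "quickly" : N
      [4,5] "ate" : (PP\(N/S))\PP

[0,1] S/PP  lex  "idea"
[1,2] N/S  lex  "in"
[2,3] PP/N  lex  "saw"
[3,4] N  lex  "quickly"
[2,4] PP  >  k=3
[4,5] (PP\(N/S))\PP  lex  "ate"
[2,5] PP\(N/S)  <  k=4
[1,5] PP  <  k=2
[0,5] S  >  k=1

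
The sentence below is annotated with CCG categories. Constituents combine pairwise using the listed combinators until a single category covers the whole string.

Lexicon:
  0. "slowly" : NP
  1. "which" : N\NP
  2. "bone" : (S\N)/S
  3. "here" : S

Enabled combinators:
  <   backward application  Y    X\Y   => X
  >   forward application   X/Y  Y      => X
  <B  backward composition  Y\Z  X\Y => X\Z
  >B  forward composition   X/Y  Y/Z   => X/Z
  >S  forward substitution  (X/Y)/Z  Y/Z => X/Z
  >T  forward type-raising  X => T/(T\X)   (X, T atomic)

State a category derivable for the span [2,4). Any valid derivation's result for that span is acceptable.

[0,4] S   <
  [0,2] N   <
    [0,1] "slowly" : NP
    [1,2] "which" : N\NP
  [2,4] S\N   >
    [2,3] "bone" : (S\N)/S
    [3,4] "here" : S

S\N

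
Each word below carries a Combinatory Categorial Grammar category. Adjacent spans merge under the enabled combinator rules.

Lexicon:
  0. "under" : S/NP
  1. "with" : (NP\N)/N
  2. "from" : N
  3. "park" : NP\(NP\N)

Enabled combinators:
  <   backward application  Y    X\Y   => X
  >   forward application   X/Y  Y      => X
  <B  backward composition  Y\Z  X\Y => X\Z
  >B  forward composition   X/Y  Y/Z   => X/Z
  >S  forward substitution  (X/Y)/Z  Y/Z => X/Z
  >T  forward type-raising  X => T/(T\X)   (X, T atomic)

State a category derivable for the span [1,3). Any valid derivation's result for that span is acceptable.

NP\N

[0,4] S   >
  [0,1] "under" : S/NP
  [1,4] NP   <
    [1,3] NP\N   >
      [1,2] "with" : (NP\N)/N
      [2,3] "from" : N
    [3,4] "park" : NP\(NP\N)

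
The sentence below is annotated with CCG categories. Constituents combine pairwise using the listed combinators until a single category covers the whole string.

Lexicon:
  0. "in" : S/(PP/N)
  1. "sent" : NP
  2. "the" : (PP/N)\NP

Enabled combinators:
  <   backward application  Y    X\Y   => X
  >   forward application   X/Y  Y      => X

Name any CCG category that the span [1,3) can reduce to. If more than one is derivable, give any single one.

[0,3] S   >
  [0,1] "in" : S/(PP/N)
  [1,3] PP/N   <
    [1,2] "sent" : NP
    [2,3] "the" : (PP/N)\NP

PP/N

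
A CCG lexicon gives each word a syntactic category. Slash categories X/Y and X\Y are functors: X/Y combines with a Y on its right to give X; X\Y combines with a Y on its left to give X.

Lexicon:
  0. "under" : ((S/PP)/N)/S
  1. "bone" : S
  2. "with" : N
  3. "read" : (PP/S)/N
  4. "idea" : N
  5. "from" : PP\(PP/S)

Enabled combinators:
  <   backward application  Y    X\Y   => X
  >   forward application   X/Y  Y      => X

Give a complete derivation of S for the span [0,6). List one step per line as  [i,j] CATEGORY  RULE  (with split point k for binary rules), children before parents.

[0,6] S   >
  [0,3] S/PP   >
    [0,2] (S/PP)/N   >
      [0,1] "under" : ((S/PP)/N)/S
      [1,2] "bone" : S
    [2,3] "with" : N
  [3,6] PP   <
    [3,5] PP/S   >
      [3,4] "read" : (PP/S)/N
      [4,5] "idea" : N
    [5,6] "from" : PP\(PP/S)

[0,1] ((S/PP)/N)/S  lex  "under"
[1,2] S  lex  "bone"
[0,2] (S/PP)/N  >  k=1
[2,3] N  lex  "with"
[0,3] S/PP  >  k=2
[3,4] (PP/S)/N  lex  "read"
[4,5] N  lex  "idea"
[3,5] PP/S  >  k=4
[5,6] PP\(PP/S)  lex  "from"
[3,6] PP  <  k=5
[0,6] S  >  k=3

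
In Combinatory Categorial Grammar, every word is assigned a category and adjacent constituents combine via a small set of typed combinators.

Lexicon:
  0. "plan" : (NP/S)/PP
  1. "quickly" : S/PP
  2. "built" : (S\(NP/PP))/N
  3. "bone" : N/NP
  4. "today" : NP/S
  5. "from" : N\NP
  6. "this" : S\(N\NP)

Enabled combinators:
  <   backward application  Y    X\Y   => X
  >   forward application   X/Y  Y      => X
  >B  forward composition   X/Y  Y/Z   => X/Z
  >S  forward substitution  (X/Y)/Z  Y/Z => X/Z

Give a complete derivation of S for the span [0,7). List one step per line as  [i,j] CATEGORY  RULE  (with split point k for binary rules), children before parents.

[0,1] (NP/S)/PP  lex  "plan"
[1,2] S/PP  lex  "quickly"
[0,2] NP/PP  >S  k=1
[2,3] (S\(NP/PP))/N  lex  "built"
[3,4] N/NP  lex  "bone"
[4,5] NP/S  lex  "today"
[5,6] N\NP  lex  "from"
[6,7] S\(N\NP)  lex  "this"
[5,7] S  <  k=6
[4,7] NP  >  k=5
[3,7] N  >  k=4
[2,7] S\(NP/PP)  >  k=3
[0,7] S  <  k=2

[0,7] S   <
  [0,2] NP/PP   >S
    [0,1] "plan" : (NP/S)/PP
    [1,2] "quickly" : S/PP
  [2,7] S\(NP/PP)   >
    [2,3] "built" : (S\(NP/PP))/N
    [3,7] N   >
      [3,4] "bone" : N/NP
      [4,7] NP   >
        [4,5] "today" : NP/S
        [5,7] S   <
          [5,6] "from" : N\NP
          [6,7] "this" : S\(N\NP)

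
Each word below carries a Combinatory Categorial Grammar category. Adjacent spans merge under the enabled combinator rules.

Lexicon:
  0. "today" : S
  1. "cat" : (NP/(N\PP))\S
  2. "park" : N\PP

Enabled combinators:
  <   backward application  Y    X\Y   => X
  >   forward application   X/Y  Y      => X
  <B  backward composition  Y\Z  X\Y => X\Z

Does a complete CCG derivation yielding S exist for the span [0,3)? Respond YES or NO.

S (NP/(N\PP))\S N\PP
CKY chart[0,3] = {NP}; S ∉ chart

NO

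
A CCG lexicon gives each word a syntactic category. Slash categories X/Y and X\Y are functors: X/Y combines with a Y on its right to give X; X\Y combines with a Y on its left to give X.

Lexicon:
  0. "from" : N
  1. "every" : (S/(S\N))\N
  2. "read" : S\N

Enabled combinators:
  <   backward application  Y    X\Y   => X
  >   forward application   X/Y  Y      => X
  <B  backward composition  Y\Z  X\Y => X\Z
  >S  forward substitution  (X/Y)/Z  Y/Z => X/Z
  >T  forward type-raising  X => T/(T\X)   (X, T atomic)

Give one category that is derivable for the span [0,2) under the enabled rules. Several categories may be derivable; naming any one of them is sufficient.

[0,3] S   >
  [0,2] S/(S\N)   <
    [0,1] "from" : N
    [1,2] "every" : (S/(S\N))\N
  [2,3] "read" : S\N

S/(S\N)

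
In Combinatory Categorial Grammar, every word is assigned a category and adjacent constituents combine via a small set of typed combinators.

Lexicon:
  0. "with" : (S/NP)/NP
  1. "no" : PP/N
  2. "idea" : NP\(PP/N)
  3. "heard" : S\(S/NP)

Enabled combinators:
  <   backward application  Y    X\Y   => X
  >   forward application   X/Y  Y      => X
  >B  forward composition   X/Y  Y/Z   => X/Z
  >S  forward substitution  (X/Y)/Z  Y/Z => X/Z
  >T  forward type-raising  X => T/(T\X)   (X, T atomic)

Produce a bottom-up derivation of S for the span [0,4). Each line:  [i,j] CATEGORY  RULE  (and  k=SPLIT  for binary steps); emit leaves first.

[0,1] (S/NP)/NP  lex  "with"
[1,2] PP/N  lex  "no"
[2,3] NP\(PP/N)  lex  "idea"
[1,3] NP  <  k=2
[0,3] S/NP  >  k=1
[3,4] S\(S/NP)  lex  "heard"
[0,4] S  <  k=3

[0,4] S   <
  [0,3] S/NP   >
    [0,1] "with" : (S/NP)/NP
    [1,3] NP   <
      [1,2] "no" : PP/N
      [2,3] "idea" : NP\(PP/N)
  [3,4] "heard" : S\(S/NP)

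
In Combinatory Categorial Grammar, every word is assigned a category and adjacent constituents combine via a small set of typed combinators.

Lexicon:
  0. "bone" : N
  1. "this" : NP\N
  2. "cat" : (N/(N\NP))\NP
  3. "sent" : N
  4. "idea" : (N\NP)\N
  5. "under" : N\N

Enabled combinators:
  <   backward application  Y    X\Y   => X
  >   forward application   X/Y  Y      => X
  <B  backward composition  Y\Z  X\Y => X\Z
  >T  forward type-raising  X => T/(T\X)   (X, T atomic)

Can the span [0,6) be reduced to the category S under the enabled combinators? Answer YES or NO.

NO

N NP\N (N/(N\NP))\NP N (N\NP)\N N\N
CKY chart[0,6] = {N, N/(N\N), NP/(NP\N), PP/(PP\N), S/(S\N)}; S ∉ chart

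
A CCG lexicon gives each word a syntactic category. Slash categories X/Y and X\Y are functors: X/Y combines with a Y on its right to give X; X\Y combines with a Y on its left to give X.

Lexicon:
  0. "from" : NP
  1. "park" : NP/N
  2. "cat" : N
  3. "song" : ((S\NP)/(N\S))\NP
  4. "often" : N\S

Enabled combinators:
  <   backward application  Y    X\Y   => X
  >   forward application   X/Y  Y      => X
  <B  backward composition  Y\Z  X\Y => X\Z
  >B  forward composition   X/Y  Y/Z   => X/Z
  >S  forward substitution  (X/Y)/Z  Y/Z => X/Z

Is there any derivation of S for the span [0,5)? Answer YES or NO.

YES

[0,5] S   <
  [0,1] "from" : NP
  [1,5] S\NP   >
    [1,4] (S\NP)/(N\S)   <
      [1,3] NP   >
        [1,2] "park" : NP/N
        [2,3] "cat" : N
      [3,4] "song" : ((S\NP)/(N\S))\NP
    [4,5] "often" : N\S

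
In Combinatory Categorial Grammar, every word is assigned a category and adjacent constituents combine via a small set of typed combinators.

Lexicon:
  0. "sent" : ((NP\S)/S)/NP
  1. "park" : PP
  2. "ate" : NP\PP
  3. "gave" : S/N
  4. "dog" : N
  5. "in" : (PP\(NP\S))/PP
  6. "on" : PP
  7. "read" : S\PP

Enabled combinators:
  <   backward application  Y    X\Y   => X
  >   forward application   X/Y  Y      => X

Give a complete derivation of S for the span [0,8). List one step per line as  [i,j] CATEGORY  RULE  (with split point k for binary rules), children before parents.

[0,8] S   <
  [0,7] PP   <
    [0,5] NP\S   >
      [0,3] (NP\S)/S   >
        [0,1] "sent" : ((NP\S)/S)/NP
        [1,3] NP   <
          [1,2] "park" : PP
          [2,3] "ate" : NP\PP
      [3,5] S   >
        [3,4] "gave" : S/N
        [4,5] "dog" : N
    [5,7] PP\(NP\S)   >
      [5,6] "in" : (PP\(NP\S))/PP
      [6,7] "on" : PP
  [7,8] "read" : S\PP

[0,1] ((NP\S)/S)/NP  lex  "sent"
[1,2] PP  lex  "park"
[2,3] NP\PP  lex  "ate"
[1,3] NP  <  k=2
[0,3] (NP\S)/S  >  k=1
[3,4] S/N  lex  "gave"
[4,5] N  lex  "dog"
[3,5] S  >  k=4
[0,5] NP\S  >  k=3
[5,6] (PP\(NP\S))/PP  lex  "in"
[6,7] PP  lex  "on"
[5,7] PP\(NP\S)  >  k=6
[0,7] PP  <  k=5
[7,8] S\PP  lex  "read"
[0,8] S  <  k=7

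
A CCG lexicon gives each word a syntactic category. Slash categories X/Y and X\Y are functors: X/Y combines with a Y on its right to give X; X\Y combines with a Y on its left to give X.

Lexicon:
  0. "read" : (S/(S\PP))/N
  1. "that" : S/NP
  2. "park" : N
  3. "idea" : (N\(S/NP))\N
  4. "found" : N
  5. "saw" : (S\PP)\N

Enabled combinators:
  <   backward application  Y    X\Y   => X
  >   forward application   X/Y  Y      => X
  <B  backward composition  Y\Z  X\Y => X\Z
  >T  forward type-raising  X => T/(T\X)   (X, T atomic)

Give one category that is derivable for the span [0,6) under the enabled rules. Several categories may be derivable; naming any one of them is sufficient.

S

[0,6] S   >
  [0,4] S/(S\PP)   >
    [0,1] "read" : (S/(S\PP))/N
    [1,4] N   <
      [1,2] "that" : S/NP
      [2,4] N\(S/NP)   <
        [2,3] "park" : N
        [3,4] "idea" : (N\(S/NP))\N
  [4,6] S\PP   <
    [4,5] "found" : N
    [5,6] "saw" : (S\PP)\N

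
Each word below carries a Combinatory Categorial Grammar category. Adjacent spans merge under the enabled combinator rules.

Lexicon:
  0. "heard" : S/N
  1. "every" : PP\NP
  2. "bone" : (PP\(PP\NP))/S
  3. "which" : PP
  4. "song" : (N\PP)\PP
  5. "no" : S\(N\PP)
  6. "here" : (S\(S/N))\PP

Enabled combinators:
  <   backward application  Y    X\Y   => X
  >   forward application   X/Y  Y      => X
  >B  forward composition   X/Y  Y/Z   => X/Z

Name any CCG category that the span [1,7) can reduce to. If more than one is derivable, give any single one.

S\(S/N)

[0,7] S   <
  [0,1] "heard" : S/N
  [1,7] S\(S/N)   <
    [1,6] PP   <
      [1,2] "every" : PP\NP
      [2,6] PP\(PP\NP)   >
        [2,3] "bone" : (PP\(PP\NP))/S
        [3,6] S   <
          [3,5] N\PP   <
            [3,4] "which" : PP
            [4,5] "song" : (N\PP)\PP
          [5,6] "no" : S\(N\PP)
    [6,7] "here" : (S\(S/N))\PP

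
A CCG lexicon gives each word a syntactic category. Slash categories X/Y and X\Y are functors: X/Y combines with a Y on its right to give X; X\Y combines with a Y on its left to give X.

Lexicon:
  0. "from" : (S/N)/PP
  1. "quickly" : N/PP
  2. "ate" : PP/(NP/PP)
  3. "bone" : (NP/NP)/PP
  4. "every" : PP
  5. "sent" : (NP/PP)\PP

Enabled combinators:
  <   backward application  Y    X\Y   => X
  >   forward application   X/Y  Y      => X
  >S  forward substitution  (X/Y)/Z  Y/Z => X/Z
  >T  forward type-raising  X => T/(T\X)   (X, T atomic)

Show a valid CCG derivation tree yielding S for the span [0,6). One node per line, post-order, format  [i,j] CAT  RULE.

[0,6] S   >
  [0,2] S/PP   >S
    [0,1] "from" : (S/N)/PP
    [1,2] "quickly" : N/PP
  [2,6] PP   >
    [2,3] "ate" : PP/(NP/PP)
    [3,6] NP/PP   >S
      [3,4] "bone" : (NP/NP)/PP
      [4,6] NP/PP   <
        [4,5] "every" : PP
        [5,6] "sent" : (NP/PP)\PP

[0,1] (S/N)/PP  lex  "from"
[1,2] N/PP  lex  "quickly"
[0,2] S/PP  >S  k=1
[2,3] PP/(NP/PP)  lex  "ate"
[3,4] (NP/NP)/PP  lex  "bone"
[4,5] PP  lex  "every"
[5,6] (NP/PP)\PP  lex  "sent"
[4,6] NP/PP  <  k=5
[3,6] NP/PP  >S  k=4
[2,6] PP  >  k=3
[0,6] S  >  k=2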